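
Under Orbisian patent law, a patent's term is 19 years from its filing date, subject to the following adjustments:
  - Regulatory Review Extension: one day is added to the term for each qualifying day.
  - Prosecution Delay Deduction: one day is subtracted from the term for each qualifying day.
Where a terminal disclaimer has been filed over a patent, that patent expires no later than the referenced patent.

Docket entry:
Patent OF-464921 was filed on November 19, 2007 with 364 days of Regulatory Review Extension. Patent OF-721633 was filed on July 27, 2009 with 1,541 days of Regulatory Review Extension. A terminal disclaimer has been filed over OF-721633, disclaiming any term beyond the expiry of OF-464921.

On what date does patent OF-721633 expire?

Natural term of OF-721633:
  Base: filing + 19 years → 27 July 2028.
  Regulatory Review Extension: +1541 days → 15 October 2032.
Expiry of referenced patent OF-464921:
  Base: filing + 19 years → 19 November 2026.
  Regulatory Review Extension: +364 days → 18 November 2027.
Terminal disclaimer: OF-721633 expires on the earlier of 15 October 2032 and 18 November 2027.

2027-11-18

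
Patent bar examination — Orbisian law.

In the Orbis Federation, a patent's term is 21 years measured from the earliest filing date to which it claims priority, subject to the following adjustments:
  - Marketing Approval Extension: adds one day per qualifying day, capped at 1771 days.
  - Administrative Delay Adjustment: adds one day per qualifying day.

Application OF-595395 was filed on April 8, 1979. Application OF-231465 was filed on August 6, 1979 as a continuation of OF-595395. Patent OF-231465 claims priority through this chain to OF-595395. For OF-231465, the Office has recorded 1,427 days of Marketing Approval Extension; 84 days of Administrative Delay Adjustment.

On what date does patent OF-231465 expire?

Earliest priority filing: 8 April 1979.
Base term: 8 April 1979 + 21 years → 8 April 2000.
Marketing Approval Extension: 1427 days (within the 1771-day cap) → +1427 days → 5 March 2004.
Administrative Delay Adjustment: +84 days → 28 May 2004.

May 28, 2004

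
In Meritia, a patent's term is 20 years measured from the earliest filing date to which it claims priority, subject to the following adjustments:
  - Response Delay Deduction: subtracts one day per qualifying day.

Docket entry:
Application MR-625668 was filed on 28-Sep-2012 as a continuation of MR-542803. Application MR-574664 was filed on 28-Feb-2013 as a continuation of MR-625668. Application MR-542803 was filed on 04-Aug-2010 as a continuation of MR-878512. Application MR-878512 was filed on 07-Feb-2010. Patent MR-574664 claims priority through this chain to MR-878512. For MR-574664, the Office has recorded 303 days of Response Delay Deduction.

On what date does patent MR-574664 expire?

Earliest priority filing: 7 February 2010.
Base term: 7 February 2010 + 20 years → 7 February 2030.
Response Delay Deduction: −303 days → 10 April 2029.

April 10, 2029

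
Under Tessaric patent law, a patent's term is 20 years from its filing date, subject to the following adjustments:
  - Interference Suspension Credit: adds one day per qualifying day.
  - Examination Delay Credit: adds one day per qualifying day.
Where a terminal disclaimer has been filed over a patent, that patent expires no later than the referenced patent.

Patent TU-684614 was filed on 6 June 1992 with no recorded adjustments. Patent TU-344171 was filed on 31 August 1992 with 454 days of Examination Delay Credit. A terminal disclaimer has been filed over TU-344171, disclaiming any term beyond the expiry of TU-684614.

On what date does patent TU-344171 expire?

Natural term of TU-344171:
  Base: filing + 20 years → 31 August 2012.
  Examination Delay Credit: +454 days → 28 November 2013.
Expiry of referenced patent TU-684614:
  Base: filing + 20 years → 6 June 2012.
Terminal disclaimer: TU-344171 expires on the earlier of 28 November 2013 and 6 June 2012.

June 6, 2012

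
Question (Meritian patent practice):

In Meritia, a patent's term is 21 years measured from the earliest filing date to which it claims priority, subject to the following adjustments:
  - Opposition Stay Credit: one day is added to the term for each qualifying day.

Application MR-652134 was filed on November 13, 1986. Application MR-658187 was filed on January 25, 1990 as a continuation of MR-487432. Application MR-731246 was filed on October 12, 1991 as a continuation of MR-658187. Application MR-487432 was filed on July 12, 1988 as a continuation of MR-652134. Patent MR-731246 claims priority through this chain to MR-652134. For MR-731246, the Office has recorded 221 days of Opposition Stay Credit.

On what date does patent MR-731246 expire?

Earliest priority filing: 13 November 1986.
Base term: 13 November 1986 + 21 years → 13 November 2007.
Opposition Stay Credit: +221 days → 21 June 2008.

2008-06-21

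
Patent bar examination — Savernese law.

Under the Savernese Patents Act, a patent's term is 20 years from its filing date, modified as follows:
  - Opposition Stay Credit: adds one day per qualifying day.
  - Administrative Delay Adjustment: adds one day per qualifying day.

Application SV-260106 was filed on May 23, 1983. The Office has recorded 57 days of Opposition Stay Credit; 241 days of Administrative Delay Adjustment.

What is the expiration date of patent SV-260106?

Base term: filing date + 20 years → 23 May 2003.
Opposition Stay Credit: +57 days → 19 July 2003.
Administrative Delay Adjustment: +241 days → 16 March 2004.

March 16, 2004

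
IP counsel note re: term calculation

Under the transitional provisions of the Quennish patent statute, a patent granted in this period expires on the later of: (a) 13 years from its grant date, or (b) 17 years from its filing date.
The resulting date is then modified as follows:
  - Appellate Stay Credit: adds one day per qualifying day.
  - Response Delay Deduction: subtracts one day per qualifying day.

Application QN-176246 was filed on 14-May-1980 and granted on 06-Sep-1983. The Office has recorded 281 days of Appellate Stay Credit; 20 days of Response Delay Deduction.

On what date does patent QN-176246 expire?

(a) grant + 13 years → 6 September 1996.
(b) filing + 17 years → 14 May 1997.
Later of the two: 14 May 1997.
Appellate Stay Credit: +281 days → 19 February 1998.
Response Delay Deduction: −20 days → 30 January 1998.

1998-01-30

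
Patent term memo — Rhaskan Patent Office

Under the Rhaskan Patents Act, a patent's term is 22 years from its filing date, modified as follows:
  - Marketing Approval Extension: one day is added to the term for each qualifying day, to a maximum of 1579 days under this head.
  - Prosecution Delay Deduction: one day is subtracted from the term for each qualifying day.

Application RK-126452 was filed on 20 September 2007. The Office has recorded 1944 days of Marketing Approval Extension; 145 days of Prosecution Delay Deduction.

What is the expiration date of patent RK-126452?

Base term: filing date + 22 years → 20 September 2029.
Marketing Approval Extension: 1944 days claimed exceeds the 1579-day cap, so +1579 days → 16 January 2034.
Prosecution Delay Deduction: −145 days → 24 August 2033.

2033-08-24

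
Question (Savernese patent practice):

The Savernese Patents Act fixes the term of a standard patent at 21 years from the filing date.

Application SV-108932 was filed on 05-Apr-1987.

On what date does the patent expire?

2008-04-05

Filing date + 21 years → 5 April 2008.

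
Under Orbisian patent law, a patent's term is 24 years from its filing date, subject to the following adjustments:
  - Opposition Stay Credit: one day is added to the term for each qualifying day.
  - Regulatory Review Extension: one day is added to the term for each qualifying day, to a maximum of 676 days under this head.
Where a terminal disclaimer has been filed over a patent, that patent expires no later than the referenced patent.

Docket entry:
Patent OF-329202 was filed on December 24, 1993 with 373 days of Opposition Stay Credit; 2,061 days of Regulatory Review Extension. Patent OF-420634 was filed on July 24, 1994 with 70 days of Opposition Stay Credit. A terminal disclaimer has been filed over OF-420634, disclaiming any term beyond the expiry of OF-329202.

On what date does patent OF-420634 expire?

Natural term of OF-420634:
  Base: filing + 24 years → 24 July 2018.
  Opposition Stay Credit: +70 days → 2 October 2018.
Expiry of referenced patent OF-329202:
  Base: filing + 24 years → 24 December 2017.
  Opposition Stay Credit: +373 days → 1 January 2019.
  Regulatory Review Extension: 2061 days claimed exceeds the 676-day cap, so +676 days → 7 November 2020.
Terminal disclaimer: OF-420634 expires on the earlier of 2 October 2018 and 7 November 2020.

2018-10-02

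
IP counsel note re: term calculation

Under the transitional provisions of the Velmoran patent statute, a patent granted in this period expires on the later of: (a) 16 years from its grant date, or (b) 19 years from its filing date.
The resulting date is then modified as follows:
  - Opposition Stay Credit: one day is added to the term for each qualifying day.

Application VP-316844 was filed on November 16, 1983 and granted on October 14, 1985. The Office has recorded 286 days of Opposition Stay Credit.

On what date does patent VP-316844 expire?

(a) grant + 16 years → 14 October 2001.
(b) filing + 19 years → 16 November 2002.
Later of the two: 16 November 2002.
Opposition Stay Credit: +286 days → 29 August 2003.

2003-08-29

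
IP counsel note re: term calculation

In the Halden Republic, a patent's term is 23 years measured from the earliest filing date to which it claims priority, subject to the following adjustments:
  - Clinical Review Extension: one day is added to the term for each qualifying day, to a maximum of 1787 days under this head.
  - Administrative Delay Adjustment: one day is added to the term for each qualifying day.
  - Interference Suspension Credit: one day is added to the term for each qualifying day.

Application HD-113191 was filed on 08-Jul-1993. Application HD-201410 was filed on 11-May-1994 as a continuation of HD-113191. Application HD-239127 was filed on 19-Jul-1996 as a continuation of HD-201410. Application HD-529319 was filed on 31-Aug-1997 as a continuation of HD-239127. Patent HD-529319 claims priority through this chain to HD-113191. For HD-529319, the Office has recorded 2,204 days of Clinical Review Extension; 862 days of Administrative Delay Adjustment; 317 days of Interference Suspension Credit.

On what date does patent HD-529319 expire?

Earliest priority filing: 8 July 1993.
Base term: 8 July 1993 + 23 years → 8 July 2016.
Clinical Review Extension: 2204 days claimed exceeds the 1787-day cap, so +1787 days → 30 May 2021.
Administrative Delay Adjustment: +862 days → 9 October 2023.
Interference Suspension Credit: +317 days → 21 August 2024.

August 21, 2024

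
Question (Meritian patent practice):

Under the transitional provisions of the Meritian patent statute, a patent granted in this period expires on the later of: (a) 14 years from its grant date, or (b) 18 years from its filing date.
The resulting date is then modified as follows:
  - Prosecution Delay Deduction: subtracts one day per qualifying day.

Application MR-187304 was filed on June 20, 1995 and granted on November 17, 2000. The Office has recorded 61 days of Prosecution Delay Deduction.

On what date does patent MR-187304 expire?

(a) grant + 14 years → 17 November 2014.
(b) filing + 18 years → 20 June 2013.
Later of the two: 17 November 2014.
Prosecution Delay Deduction: −61 days → 17 September 2014.

2014-09-17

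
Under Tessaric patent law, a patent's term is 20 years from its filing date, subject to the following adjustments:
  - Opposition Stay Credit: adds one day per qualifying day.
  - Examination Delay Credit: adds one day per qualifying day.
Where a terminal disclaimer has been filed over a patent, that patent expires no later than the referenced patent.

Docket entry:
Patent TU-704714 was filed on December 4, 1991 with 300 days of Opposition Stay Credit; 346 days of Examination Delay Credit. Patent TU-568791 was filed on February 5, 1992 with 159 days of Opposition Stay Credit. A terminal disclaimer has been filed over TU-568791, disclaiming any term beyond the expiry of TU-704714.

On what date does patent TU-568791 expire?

July 13, 2012

Natural term of TU-568791:
  Base: filing + 20 years → 5 February 2012.
  Opposition Stay Credit: +159 days → 13 July 2012.
Expiry of referenced patent TU-704714:
  Base: filing + 20 years → 4 December 2011.
  Opposition Stay Credit: +300 days → 29 September 2012.
  Examination Delay Credit: +346 days → 10 September 2013.
Terminal disclaimer: TU-568791 expires on the earlier of 13 July 2012 and 10 September 2013.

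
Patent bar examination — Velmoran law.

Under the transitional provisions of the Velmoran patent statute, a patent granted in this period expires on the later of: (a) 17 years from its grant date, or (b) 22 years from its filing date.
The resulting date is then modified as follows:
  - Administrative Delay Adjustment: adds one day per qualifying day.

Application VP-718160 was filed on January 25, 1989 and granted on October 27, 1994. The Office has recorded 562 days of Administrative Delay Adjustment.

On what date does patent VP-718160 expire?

(a) grant + 17 years → 27 October 2011.
(b) filing + 22 years → 25 January 2011.
Later of the two: 27 October 2011.
Administrative Delay Adjustment: +562 days → 11 May 2013.

May 11, 2013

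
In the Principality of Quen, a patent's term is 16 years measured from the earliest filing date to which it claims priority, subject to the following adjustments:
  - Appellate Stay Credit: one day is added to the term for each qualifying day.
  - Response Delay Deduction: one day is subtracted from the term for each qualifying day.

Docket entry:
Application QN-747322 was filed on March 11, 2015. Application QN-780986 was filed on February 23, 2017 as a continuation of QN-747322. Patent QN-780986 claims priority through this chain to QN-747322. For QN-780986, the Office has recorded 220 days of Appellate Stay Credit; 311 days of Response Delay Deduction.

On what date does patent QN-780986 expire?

Earliest priority filing: 11 March 2015.
Base term: 11 March 2015 + 16 years → 11 March 2031.
Appellate Stay Credit: +220 days → 17 October 2031.
Response Delay Deduction: −311 days → 10 December 2030.

2030-12-10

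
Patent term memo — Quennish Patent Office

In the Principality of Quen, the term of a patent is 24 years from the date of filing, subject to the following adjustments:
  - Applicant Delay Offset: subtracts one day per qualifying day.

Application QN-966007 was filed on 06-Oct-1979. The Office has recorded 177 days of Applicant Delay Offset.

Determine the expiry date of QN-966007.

Base term: filing date + 24 years → 6 October 2003.
Applicant Delay Offset: −177 days → 12 April 2003.

April 12, 2003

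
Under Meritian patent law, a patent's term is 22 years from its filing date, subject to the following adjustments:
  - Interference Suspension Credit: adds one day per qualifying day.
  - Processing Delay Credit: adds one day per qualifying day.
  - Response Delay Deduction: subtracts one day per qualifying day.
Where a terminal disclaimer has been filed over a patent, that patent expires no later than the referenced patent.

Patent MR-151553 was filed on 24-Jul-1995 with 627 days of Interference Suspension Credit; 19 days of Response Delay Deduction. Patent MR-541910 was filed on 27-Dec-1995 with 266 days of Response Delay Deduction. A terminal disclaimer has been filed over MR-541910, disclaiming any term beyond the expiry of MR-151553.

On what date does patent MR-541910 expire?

April 5, 2017

Natural term of MR-541910:
  Base: filing + 22 years → 27 December 2017.
  Response Delay Deduction: −266 days → 5 April 2017.
Expiry of referenced patent MR-151553:
  Base: filing + 22 years → 24 July 2017.
  Interference Suspension Credit: +627 days → 12 April 2019.
  Response Delay Deduction: −19 days → 24 March 2019.
Terminal disclaimer: MR-541910 expires on the earlier of 5 April 2017 and 24 March 2019.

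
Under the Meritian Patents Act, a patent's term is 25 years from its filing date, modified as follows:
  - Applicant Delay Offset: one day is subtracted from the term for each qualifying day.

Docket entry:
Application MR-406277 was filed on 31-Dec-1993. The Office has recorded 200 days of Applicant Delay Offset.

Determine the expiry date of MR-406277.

2018-06-14

Base term: filing date + 25 years → 31 December 2018.
Applicant Delay Offset: −200 days → 14 June 2018.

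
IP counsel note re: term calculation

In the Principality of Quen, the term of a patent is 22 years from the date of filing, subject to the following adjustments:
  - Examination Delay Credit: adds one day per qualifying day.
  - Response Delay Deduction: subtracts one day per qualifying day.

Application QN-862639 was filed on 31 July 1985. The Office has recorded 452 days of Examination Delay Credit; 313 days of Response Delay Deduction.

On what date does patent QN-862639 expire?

2007-12-17

Base term: filing date + 22 years → 31 July 2007.
Examination Delay Credit: +452 days → 25 October 2008.
Response Delay Deduction: −313 days → 17 December 2007.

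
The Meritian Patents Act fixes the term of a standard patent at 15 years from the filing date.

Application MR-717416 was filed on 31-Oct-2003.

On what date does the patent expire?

Filing date + 15 years → 31 October 2018.

2018-10-31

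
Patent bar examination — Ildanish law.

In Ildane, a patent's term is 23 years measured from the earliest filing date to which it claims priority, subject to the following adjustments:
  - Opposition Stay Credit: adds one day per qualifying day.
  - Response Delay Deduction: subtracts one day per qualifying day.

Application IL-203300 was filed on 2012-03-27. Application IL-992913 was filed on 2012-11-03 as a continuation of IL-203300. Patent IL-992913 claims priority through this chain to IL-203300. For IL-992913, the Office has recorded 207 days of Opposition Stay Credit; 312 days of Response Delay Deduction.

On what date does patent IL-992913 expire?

2034-12-12

Earliest priority filing: 27 March 2012.
Base term: 27 March 2012 + 23 years → 27 March 2035.
Opposition Stay Credit: +207 days → 20 October 2035.
Response Delay Deduction: −312 days → 12 December 2034.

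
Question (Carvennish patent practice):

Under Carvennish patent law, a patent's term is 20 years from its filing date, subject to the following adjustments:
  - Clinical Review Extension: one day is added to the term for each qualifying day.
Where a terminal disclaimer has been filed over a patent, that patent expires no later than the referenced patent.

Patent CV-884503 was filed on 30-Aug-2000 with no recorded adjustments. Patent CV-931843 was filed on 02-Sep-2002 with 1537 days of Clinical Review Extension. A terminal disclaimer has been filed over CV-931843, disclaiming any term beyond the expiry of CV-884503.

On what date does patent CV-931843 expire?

Natural term of CV-931843:
  Base: filing + 20 years → 2 September 2022.
  Clinical Review Extension: +1537 days → 17 November 2026.
Expiry of referenced patent CV-884503:
  Base: filing + 20 years → 30 August 2020.
Terminal disclaimer: CV-931843 expires on the earlier of 17 November 2026 and 30 August 2020.

August 30, 2020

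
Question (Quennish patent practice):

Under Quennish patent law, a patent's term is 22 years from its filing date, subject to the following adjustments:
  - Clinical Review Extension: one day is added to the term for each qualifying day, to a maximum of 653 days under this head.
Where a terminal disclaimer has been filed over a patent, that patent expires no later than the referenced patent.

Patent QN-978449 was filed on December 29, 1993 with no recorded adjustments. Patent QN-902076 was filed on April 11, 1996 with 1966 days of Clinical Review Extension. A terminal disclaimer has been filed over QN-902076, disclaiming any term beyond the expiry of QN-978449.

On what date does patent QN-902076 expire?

Natural term of QN-902076:
  Base: filing + 22 years → 11 April 2018.
  Clinical Review Extension: 1966 days claimed exceeds the 653-day cap, so +653 days → 24 January 2020.
Expiry of referenced patent QN-978449:
  Base: filing + 22 years → 29 December 2015.
Terminal disclaimer: QN-902076 expires on the earlier of 24 January 2020 and 29 December 2015.

2015-12-29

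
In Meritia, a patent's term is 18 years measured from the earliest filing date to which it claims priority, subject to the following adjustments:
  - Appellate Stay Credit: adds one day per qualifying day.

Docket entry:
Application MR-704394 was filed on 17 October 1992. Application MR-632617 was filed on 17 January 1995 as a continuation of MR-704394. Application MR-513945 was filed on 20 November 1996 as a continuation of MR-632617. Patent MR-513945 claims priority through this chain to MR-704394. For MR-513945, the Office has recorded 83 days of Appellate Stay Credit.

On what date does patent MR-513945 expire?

Earliest priority filing: 17 October 1992.
Base term: 17 October 1992 + 18 years → 17 October 2010.
Appellate Stay Credit: +83 days → 8 January 2011.

January 8, 2011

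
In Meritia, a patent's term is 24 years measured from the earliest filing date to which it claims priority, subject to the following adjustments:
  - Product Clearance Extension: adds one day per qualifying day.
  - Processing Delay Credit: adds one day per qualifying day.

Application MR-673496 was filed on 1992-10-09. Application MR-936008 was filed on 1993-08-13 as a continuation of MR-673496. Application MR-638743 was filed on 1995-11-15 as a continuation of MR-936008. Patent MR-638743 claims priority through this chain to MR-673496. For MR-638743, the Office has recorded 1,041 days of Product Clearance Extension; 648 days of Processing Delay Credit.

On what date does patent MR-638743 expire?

May 25, 2021

Earliest priority filing: 9 October 1992.
Base term: 9 October 1992 + 24 years → 9 October 2016.
Product Clearance Extension: +1041 days → 16 August 2019.
Processing Delay Credit: +648 days → 25 May 2021.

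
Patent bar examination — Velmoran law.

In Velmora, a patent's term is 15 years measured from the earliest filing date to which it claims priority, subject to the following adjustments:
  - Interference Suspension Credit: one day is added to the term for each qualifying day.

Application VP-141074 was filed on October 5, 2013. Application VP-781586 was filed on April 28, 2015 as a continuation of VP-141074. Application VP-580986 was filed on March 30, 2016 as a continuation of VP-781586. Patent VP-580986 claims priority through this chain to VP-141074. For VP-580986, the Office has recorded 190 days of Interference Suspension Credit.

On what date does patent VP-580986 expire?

April 13, 2029

Earliest priority filing: 5 October 2013.
Base term: 5 October 2013 + 15 years → 5 October 2028.
Interference Suspension Credit: +190 days → 13 April 2029.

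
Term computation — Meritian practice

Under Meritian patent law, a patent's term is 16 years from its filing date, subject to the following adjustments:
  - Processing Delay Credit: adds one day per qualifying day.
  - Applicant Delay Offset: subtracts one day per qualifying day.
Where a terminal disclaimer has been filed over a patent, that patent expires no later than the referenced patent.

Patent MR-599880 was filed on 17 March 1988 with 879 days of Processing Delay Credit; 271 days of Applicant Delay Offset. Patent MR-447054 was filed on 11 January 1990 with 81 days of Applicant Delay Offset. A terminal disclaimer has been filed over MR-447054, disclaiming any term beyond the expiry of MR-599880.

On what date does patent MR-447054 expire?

Natural term of MR-447054:
  Base: filing + 16 years → 11 January 2006.
  Applicant Delay Offset: −81 days → 22 October 2005.
Expiry of referenced patent MR-599880:
  Base: filing + 16 years → 17 March 2004.
  Processing Delay Credit: +879 days → 13 August 2006.
  Applicant Delay Offset: −271 days → 15 November 2005.
Terminal disclaimer: MR-447054 expires on the earlier of 22 October 2005 and 15 November 2005.

2005-10-22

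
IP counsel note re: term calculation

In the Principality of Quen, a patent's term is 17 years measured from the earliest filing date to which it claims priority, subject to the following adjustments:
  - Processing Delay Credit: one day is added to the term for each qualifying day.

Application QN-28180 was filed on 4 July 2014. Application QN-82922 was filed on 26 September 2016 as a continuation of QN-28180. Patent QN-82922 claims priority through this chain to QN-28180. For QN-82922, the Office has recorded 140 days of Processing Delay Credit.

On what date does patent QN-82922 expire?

Earliest priority filing: 4 July 2014.
Base term: 4 July 2014 + 17 years → 4 July 2031.
Processing Delay Credit: +140 days → 21 November 2031.

2031-11-21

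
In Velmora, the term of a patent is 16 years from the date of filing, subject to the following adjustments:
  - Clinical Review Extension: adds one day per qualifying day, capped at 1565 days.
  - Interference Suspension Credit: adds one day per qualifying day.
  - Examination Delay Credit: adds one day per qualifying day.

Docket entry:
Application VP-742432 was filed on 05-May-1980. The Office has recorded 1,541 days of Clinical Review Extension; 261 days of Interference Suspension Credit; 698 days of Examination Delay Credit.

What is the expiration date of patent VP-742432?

Base term: filing date + 16 years → 5 May 1996.
Clinical Review Extension: 1541 days (within the 1565-day cap) → +1541 days → 24 July 2000.
Interference Suspension Credit: +261 days → 11 April 2001.
Examination Delay Credit: +698 days → 10 March 2003.

2003-03-10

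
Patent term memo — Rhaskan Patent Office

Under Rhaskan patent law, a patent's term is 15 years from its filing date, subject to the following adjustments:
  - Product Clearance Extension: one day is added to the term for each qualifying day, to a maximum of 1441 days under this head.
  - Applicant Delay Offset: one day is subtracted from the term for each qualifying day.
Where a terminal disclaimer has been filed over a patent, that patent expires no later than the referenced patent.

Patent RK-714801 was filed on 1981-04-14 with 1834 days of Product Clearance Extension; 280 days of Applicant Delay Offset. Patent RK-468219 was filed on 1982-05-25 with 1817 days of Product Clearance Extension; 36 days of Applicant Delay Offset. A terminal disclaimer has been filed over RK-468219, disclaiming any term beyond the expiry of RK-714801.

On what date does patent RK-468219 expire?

1999-06-19

Natural term of RK-468219:
  Base: filing + 15 years → 25 May 1997.
  Product Clearance Extension: 1817 days claimed exceeds the 1441-day cap, so +1441 days → 5 May 2001.
  Applicant Delay Offset: −36 days → 30 March 2001.
Expiry of referenced patent RK-714801:
  Base: filing + 15 years → 14 April 1996.
  Product Clearance Extension: 1834 days claimed exceeds the 1441-day cap, so +1441 days → 25 March 2000.
  Applicant Delay Offset: −280 days → 19 June 1999.
Terminal disclaimer: RK-468219 expires on the earlier of 30 March 2001 and 19 June 1999.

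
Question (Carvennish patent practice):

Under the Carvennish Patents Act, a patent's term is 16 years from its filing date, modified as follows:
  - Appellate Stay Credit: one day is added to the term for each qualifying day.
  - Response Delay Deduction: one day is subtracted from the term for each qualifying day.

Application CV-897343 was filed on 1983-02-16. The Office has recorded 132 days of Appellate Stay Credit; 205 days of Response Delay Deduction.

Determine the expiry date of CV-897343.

1998-12-05

Base term: filing date + 16 years → 16 February 1999.
Appellate Stay Credit: +132 days → 28 June 1999.
Response Delay Deduction: −205 days → 5 December 1998.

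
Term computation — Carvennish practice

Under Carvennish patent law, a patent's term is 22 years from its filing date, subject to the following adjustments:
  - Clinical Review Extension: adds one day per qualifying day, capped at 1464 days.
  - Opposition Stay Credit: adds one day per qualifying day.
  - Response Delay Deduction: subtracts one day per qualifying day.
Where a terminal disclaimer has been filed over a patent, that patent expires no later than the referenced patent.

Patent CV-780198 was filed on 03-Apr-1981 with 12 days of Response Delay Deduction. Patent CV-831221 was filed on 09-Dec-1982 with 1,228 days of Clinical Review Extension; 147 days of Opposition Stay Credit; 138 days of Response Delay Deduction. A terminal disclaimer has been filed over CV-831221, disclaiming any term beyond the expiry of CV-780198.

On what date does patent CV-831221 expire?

2003-03-22

Natural term of CV-831221:
  Base: filing + 22 years → 9 December 2004.
  Clinical Review Extension: 1228 days (within the 1464-day cap) → +1228 days → 20 April 2008.
  Opposition Stay Credit: +147 days → 14 September 2008.
  Response Delay Deduction: −138 days → 29 April 2008.
Expiry of referenced patent CV-780198:
  Base: filing + 22 years → 3 April 2003.
  Response Delay Deduction: −12 days → 22 March 2003.
Terminal disclaimer: CV-831221 expires on the earlier of 29 April 2008 and 22 March 2003.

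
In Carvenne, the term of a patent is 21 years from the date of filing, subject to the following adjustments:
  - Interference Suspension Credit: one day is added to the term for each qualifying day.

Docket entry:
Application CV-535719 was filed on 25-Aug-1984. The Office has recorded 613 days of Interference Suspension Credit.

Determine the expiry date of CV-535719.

Base term: filing date + 21 years → 25 August 2005.
Interference Suspension Credit: +613 days → 30 April 2007.

2007-04-30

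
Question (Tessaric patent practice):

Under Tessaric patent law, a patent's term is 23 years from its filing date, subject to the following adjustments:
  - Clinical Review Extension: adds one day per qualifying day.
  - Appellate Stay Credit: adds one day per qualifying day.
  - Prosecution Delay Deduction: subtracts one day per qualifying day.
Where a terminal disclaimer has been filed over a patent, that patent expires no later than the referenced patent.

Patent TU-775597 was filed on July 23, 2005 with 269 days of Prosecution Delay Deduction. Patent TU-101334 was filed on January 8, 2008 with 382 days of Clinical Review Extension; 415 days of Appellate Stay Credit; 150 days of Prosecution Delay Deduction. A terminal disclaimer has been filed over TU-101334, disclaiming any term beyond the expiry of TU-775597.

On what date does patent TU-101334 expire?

Natural term of TU-101334:
  Base: filing + 23 years → 8 January 2031.
  Clinical Review Extension: +382 days → 25 January 2032.
  Appellate Stay Credit: +415 days → 15 March 2033.
  Prosecution Delay Deduction: −150 days → 16 October 2032.
Expiry of referenced patent TU-775597:
  Base: filing + 23 years → 23 July 2028.
  Prosecution Delay Deduction: −269 days → 28 October 2027.
Terminal disclaimer: TU-101334 expires on the earlier of 16 October 2032 and 28 October 2027.

2027-10-28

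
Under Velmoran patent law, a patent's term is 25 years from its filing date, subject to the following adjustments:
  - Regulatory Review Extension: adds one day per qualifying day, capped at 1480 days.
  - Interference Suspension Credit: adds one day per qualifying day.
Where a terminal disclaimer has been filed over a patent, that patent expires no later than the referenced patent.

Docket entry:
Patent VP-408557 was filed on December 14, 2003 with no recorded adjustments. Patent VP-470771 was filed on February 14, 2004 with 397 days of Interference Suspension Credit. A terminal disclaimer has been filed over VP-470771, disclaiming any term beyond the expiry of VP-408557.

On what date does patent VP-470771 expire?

2028-12-14

Natural term of VP-470771:
  Base: filing + 25 years → 14 February 2029.
  Interference Suspension Credit: +397 days → 18 March 2030.
Expiry of referenced patent VP-408557:
  Base: filing + 25 years → 14 December 2028.
Terminal disclaimer: VP-470771 expires on the earlier of 18 March 2030 and 14 December 2028.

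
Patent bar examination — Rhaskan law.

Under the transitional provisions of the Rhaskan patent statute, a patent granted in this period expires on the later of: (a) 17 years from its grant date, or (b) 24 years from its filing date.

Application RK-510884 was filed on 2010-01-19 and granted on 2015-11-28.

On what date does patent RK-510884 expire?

January 19, 2034

(a) grant + 17 years → 28 November 2032.
(b) filing + 24 years → 19 January 2034.
Later of the two: 19 January 2034.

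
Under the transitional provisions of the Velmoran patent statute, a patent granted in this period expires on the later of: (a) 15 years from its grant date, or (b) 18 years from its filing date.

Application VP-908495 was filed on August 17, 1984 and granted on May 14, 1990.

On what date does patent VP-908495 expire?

(a) grant + 15 years → 14 May 2005.
(b) filing + 18 years → 17 August 2002.
Later of the two: 14 May 2005.

May 14, 2005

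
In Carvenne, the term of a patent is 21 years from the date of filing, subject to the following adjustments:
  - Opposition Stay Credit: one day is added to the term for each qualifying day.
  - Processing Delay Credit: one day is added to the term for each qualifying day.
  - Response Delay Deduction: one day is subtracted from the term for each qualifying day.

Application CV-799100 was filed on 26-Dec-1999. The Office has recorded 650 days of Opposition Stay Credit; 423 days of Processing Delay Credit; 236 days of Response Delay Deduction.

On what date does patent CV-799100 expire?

Base term: filing date + 21 years → 26 December 2020.
Opposition Stay Credit: +650 days → 7 October 2022.
Processing Delay Credit: +423 days → 4 December 2023.
Response Delay Deduction: −236 days → 12 April 2023.

2023-04-12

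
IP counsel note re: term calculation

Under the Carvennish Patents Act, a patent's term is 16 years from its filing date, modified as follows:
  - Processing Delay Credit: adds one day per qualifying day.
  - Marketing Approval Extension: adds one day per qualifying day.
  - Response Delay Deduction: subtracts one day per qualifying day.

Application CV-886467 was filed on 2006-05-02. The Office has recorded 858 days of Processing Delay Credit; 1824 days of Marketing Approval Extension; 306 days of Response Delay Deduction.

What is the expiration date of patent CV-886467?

2028-11-02

Base term: filing date + 16 years → 2 May 2022.
Processing Delay Credit: +858 days → 6 September 2024.
Marketing Approval Extension: +1824 days → 4 September 2029.
Response Delay Deduction: −306 days → 2 November 2028.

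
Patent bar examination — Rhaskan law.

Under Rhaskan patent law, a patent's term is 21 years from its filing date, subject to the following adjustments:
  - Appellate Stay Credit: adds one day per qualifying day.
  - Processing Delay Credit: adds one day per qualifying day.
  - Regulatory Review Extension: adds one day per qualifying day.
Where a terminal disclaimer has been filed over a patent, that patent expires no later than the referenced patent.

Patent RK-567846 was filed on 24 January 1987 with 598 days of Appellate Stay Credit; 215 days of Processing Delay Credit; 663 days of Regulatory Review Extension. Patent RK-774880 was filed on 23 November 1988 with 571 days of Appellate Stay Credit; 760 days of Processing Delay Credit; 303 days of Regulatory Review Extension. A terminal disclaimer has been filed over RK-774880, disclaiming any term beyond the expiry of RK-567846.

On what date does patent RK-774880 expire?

Natural term of RK-774880:
  Base: filing + 21 years → 23 November 2009.
  Appellate Stay Credit: +571 days → 17 June 2011.
  Processing Delay Credit: +760 days → 16 July 2013.
  Regulatory Review Extension: +303 days → 15 May 2014.
Expiry of referenced patent RK-567846:
  Base: filing + 21 years → 24 January 2008.
  Appellate Stay Credit: +598 days → 13 September 2009.
  Processing Delay Credit: +215 days → 16 April 2010.
  Regulatory Review Extension: +663 days → 8 February 2012.
Terminal disclaimer: RK-774880 expires on the earlier of 15 May 2014 and 8 February 2012.

February 8, 2012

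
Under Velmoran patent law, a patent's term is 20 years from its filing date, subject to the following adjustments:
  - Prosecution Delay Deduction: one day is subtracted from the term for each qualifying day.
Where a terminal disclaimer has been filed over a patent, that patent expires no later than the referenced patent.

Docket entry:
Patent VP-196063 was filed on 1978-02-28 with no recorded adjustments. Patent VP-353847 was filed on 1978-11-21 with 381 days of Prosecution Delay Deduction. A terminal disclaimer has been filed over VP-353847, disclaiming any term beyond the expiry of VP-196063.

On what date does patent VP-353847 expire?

Natural term of VP-353847:
  Base: filing + 20 years → 21 November 1998.
  Prosecution Delay Deduction: −381 days → 5 November 1997.
Expiry of referenced patent VP-196063:
  Base: filing + 20 years → 28 February 1998.
Terminal disclaimer: VP-353847 expires on the earlier of 5 November 1997 and 28 February 1998.

November 5, 1997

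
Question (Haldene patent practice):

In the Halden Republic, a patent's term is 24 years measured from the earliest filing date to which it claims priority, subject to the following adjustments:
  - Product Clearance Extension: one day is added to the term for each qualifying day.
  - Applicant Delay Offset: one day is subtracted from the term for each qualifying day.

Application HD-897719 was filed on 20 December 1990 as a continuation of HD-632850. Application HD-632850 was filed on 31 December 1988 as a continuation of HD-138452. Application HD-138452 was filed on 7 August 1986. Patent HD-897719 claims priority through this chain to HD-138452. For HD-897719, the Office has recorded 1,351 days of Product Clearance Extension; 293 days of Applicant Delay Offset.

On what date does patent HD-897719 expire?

2013-06-30

Earliest priority filing: 7 August 1986.
Base term: 7 August 1986 + 24 years → 7 August 2010.
Product Clearance Extension: +1351 days → 19 April 2014.
Applicant Delay Offset: −293 days → 30 June 2013.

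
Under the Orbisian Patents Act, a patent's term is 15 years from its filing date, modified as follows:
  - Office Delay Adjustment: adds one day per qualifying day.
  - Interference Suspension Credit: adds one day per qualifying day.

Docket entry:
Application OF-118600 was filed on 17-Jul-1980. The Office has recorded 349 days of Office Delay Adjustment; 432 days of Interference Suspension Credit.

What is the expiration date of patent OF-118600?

1997-09-05

Base term: filing date + 15 years → 17 July 1995.
Office Delay Adjustment: +349 days → 30 June 1996.
Interference Suspension Credit: +432 days → 5 September 1997.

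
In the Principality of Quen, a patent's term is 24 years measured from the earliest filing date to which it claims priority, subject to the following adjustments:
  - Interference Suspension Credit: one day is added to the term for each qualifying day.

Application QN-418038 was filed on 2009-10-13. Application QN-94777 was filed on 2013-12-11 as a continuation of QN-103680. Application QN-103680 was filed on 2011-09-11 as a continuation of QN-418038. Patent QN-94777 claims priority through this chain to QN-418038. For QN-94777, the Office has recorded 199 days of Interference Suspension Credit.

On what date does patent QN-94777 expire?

April 30, 2034

Earliest priority filing: 13 October 2009.
Base term: 13 October 2009 + 24 years → 13 October 2033.
Interference Suspension Credit: +199 days → 30 April 2034.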